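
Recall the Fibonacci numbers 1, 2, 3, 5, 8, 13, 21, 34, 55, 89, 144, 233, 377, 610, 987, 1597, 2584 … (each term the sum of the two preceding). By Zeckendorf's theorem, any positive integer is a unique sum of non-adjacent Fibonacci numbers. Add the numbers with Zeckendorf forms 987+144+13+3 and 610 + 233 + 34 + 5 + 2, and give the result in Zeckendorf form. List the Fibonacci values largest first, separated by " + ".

The two numbers are 1147 and 884, so their sum is 2031.
1597 ≤ 2031 < 2584, so take 1597; remainder 434
377 ≤ 434 < 610, so take 377; remainder 57
55 ≤ 57 < 89, so take 55; remainder 2
2 ≤ 2 < 3, so take 2; remainder 0

1597 + 377 + 55 + 2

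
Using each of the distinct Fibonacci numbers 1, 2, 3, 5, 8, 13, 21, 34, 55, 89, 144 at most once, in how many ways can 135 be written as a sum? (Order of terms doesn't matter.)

3

135 = 89+34+8+3+1 = 89+21+13+8+3+1 = 55+34+21+13+8+3+1 — 3 representations.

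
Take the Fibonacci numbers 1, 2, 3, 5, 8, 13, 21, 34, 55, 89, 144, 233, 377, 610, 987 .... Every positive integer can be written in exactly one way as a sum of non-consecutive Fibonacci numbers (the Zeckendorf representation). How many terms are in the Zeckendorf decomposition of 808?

808: greatest Fibonacci not exceeding it is 610, leaving 198
198: greatest Fibonacci not exceeding it is 144, leaving 54
54: greatest Fibonacci not exceeding it is 34, leaving 20
20: greatest Fibonacci not exceeding it is 13, leaving 7
7: greatest Fibonacci not exceeding it is 5, leaving 2
2: greatest Fibonacci not exceeding it is 2, leaving 0
808 = 610 + 144 + 34 + 13 + 5 + 2, which has 6 terms.

6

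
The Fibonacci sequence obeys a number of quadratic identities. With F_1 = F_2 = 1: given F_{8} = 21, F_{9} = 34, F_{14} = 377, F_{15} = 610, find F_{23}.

By the addition formula F_{m+n} = F_m F_{n+1} + F_{m−1} F_n with m=15, n=8: F_{23} = 610·34 + 377·21 = 20740 + 7917 = 28657.

28657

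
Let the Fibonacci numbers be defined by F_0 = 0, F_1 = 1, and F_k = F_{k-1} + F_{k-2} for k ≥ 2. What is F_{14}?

377

Iterating the recurrence up to F_{9} = 34 and F_{8} = 21:
F_{10} = F_{9} + F_{8} = 34 + 21 = 55
F_{11} = F_{10} + F_{9} = 55 + 34 = 89
F_{12} = F_{11} + F_{10} = 89 + 55 = 144
F_{13} = F_{12} + F_{11} = 144 + 89 = 233
F_{14} = F_{13} + F_{12} = 233 + 144 = 377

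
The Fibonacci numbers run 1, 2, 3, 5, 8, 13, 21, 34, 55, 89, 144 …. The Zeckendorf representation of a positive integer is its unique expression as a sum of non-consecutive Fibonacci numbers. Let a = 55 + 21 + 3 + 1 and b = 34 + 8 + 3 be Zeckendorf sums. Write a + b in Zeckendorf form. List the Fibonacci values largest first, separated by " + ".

The two numbers are 80 and 45, so their sum is 125.
Repeatedly subtract the largest Fibonacci number that fits:
125: greatest Fibonacci not exceeding it is 89, leaving 36
36: greatest Fibonacci not exceeding it is 34, leaving 2
2: greatest Fibonacci not exceeding it is 2, leaving 0

89 + 34 + 2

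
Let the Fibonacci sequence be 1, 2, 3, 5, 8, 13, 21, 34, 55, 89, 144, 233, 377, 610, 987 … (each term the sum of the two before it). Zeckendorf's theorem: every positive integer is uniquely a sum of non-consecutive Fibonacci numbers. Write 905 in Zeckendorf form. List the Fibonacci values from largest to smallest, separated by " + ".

Repeatedly subtract the largest Fibonacci number that fits:
905 − 610 = 295
295 − 233 = 62
62 − 55 = 7
7 − 5 = 2
2 − 2 = 0
So 905 = 610 + 233 + 55 + 5 + 2, with no two terms consecutive in the sequence.

610 + 233 + 55 + 5 + 2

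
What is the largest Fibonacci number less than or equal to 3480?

2584 ≤ 3480 < 4181, so the largest Fibonacci number not exceeding 3480 is 2584.

2584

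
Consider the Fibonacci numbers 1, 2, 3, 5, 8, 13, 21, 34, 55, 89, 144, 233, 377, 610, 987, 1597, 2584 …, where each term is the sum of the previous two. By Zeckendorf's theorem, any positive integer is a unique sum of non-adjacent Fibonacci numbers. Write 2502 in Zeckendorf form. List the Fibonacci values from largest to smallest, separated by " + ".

Repeatedly subtract the largest Fibonacci number that fits:
1597 ≤ 2502 < 2584, so take 1597; remainder 905
610 ≤ 905 < 987, so take 610; remainder 295
233 ≤ 295 < 377, so take 233; remainder 62
55 ≤ 62 < 89, so take 55; remainder 7
5 ≤ 7 < 8, so take 5; remainder 2
2 ≤ 2 < 3, so take 2; remainder 0
So 2502 = 1597 + 610 + 233 + 55 + 5 + 2, with no two terms consecutive in the sequence.

1597 + 610 + 233 + 55 + 5 + 2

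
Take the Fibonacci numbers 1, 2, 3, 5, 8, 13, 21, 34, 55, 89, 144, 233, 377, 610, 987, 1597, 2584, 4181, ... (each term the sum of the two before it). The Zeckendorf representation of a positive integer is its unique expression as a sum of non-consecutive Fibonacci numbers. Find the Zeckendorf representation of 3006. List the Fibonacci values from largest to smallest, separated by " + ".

2584 + 377 + 34 + 8 + 3

Greedy algorithm:
3006 − 2584 = 422
422 − 377 = 45
45 − 34 = 11
11 − 8 = 3
3 − 3 = 0
So 3006 = 2584 + 377 + 34 + 8 + 3, with no two terms consecutive in the sequence.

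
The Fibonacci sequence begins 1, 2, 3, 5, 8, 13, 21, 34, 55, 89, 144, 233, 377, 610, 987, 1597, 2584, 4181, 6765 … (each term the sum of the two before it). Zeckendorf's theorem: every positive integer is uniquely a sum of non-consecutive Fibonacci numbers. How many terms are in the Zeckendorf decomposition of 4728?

5

4728 − 4181 = 547
547 − 377 = 170
170 − 144 = 26
26 − 21 = 5
5 − 5 = 0
4728 = 4181 + 377 + 144 + 21 + 5, which has 5 terms.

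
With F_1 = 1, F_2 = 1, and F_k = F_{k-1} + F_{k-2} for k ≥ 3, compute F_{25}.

75025

Iterating the recurrence up to F_{18} = 2584 and F_{17} = 1597:
F_{19} = F_{18} + F_{17} = 2584 + 1597 = 4181
F_{20} = F_{19} + F_{18} = 4181 + 2584 = 6765
F_{21} = F_{20} + F_{19} = 6765 + 4181 = 10946
F_{22} = F_{21} + F_{20} = 10946 + 6765 = 17711
F_{23} = F_{22} + F_{21} = 17711 + 10946 = 28657
F_{24} = F_{23} + F_{22} = 28657 + 17711 = 46368
F_{25} = F_{24} + F_{23} = 46368 + 28657 = 75025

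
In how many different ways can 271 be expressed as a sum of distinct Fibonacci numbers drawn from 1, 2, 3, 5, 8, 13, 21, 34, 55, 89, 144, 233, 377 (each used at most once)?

8

Each representation comes from the Zeckendorf form by replacing some F_k with F_{k−1} + F_{k−2} where possible.
271 = 233+34+3+1 = 233+21+13+3+1 = 144+89+34+3+1 = 233+21+8+5+3+1 = … (4 more), for 8 in all.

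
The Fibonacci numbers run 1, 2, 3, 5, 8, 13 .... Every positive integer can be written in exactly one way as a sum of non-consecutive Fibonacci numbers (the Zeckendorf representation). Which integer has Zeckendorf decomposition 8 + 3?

8 + 3 = 11.

11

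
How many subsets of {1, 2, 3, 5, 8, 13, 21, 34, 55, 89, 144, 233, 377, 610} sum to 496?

12

Starting from the Zeckendorf form and repeatedly splitting a term F_k into F_{k−1} + F_{k−2} (when neither is already used) reaches every representation.
496 = 377+89+21+8+1 = 377+89+21+5+3+1 = 377+55+34+21+8+1 = 233+144+89+21+8+1 = 377+89+13+8+5+3+1 = … (7 more), for 12 in all.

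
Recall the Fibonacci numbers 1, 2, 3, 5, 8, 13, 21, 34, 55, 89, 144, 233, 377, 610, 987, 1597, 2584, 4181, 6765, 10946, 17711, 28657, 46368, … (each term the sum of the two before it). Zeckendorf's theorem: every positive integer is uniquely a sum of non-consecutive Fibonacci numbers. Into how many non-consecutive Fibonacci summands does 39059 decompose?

Greedy algorithm:
39059 − 28657 = 10402
10402 − 6765 = 3637
3637 − 2584 = 1053
1053 − 987 = 66
66 − 55 = 11
11 − 8 = 3
3 − 3 = 0
39059 = 28657 + 6765 + 2584 + 987 + 55 + 8 + 3, which has 7 terms.

7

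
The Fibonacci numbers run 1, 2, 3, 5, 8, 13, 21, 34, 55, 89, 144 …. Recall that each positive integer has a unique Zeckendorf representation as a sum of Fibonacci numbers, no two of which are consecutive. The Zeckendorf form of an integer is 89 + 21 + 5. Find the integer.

89 + 21 + 5 = 115.

115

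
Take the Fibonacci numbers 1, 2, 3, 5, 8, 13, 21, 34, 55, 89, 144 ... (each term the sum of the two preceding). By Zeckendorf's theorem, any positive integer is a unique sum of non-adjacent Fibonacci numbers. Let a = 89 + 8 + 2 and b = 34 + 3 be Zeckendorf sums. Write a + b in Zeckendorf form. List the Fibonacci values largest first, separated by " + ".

The two numbers are 99 and 37, so their sum is 136.
136: greatest Fibonacci not exceeding it is 89, leaving 47
47: greatest Fibonacci not exceeding it is 34, leaving 13
13: greatest Fibonacci not exceeding it is 13, leaving 0

89 + 34 + 13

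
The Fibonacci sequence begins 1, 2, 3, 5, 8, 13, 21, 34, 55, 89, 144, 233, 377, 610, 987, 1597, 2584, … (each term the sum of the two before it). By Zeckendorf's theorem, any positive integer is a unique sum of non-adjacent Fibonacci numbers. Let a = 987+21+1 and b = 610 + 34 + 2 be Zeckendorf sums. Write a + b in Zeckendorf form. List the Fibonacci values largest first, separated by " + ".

The two numbers are 1009 and 646, so their sum is 1655.
take 1597 (≤ 1655); 1655 − 1597 = 58
take 55 (≤ 58); 58 − 55 = 3
take 3 (≤ 3); 3 − 3 = 0

1597 + 55 + 3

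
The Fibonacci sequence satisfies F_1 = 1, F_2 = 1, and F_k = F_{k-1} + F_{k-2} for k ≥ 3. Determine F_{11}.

89

Iterating the recurrence up to F_{6} = 8 and F_{5} = 5:
F_{7} = F_{6} + F_{5} = 8 + 5 = 13
F_{8} = F_{7} + F_{6} = 13 + 8 = 21
F_{9} = F_{8} + F_{7} = 21 + 13 = 34
F_{10} = F_{9} + F_{8} = 34 + 21 = 55
F_{11} = F_{10} + F_{9} = 55 + 34 = 89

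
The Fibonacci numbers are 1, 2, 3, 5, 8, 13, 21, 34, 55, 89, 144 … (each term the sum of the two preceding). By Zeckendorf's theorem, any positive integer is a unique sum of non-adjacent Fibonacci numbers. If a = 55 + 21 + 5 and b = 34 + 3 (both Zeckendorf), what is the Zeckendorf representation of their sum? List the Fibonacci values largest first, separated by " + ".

The two numbers are 81 and 37, so their sum is 118.
Greedily peel off the largest Fibonacci term at each step:
take 89 (≤ 118); 118 − 89 = 29
take 21 (≤ 29); 29 − 21 = 8
take 8 (≤ 8); 8 − 8 = 0

89 + 21 + 8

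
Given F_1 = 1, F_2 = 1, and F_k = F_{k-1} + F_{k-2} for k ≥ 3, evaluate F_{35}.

Iterating the recurrence up to F_{31} = 1346269 and F_{30} = 832040:
F_{32} = F_{31} + F_{30} = 1346269 + 832040 = 2178309
F_{33} = F_{32} + F_{31} = 2178309 + 1346269 = 3524578
F_{34} = F_{33} + F_{32} = 3524578 + 2178309 = 5702887
F_{35} = F_{34} + F_{33} = 5702887 + 3524578 = 9227465

9227465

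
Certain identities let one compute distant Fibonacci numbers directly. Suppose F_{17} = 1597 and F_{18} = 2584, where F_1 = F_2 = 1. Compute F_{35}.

9227465

By F_{2k+1} = F_k² + F_{k+1}²: F_{35} = 1597² + 2584² = 2550409 + 6677056 = 9227465.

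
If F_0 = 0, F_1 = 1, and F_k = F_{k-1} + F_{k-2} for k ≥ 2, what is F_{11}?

Iterating the recurrence up to F_{4} = 3 and F_{3} = 2:
F_{5} = F_{4} + F_{3} = 3 + 2 = 5
F_{6} = F_{5} + F_{4} = 5 + 3 = 8
F_{7} = F_{6} + F_{5} = 8 + 5 = 13
F_{8} = F_{7} + F_{6} = 13 + 8 = 21
F_{9} = F_{8} + F_{7} = 21 + 13 = 34
F_{10} = F_{9} + F_{8} = 34 + 21 = 55
F_{11} = F_{10} + F_{9} = 55 + 34 = 89

89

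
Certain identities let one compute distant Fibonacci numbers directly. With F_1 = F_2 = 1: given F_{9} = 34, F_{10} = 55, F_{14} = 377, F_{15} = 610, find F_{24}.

By the addition formula F_{m+n} = F_m F_{n+1} + F_{m−1} F_n with m=15, n=9: F_{24} = 610·55 + 377·34 = 33550 + 12818 = 46368.

46368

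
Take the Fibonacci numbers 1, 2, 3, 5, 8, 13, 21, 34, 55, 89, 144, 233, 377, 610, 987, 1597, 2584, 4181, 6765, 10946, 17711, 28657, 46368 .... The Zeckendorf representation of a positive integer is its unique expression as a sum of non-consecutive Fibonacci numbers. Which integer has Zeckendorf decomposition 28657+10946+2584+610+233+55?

28657+10946+2584+610+233+55 = 43085.

43085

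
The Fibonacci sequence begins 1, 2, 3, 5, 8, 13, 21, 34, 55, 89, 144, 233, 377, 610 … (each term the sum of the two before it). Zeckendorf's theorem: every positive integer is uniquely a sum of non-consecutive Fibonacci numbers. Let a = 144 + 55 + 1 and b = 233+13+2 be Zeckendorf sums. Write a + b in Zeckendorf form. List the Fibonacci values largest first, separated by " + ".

377 + 55 + 13 + 3

The two numbers are 200 and 248, so their sum is 448.
largest Fibonacci ≤ 448 is 377; 448 − 377 = 71
largest Fibonacci ≤ 71 is 55; 71 − 55 = 16
largest Fibonacci ≤ 16 is 13; 16 − 13 = 3
largest Fibonacci ≤ 3 is 3; 3 − 3 = 0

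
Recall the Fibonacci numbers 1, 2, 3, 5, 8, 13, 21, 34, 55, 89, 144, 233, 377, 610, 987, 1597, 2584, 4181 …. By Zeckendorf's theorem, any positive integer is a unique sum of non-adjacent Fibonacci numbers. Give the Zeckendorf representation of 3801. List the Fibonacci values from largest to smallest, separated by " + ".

3801 − 2584 = 1217
1217 − 987 = 230
230 − 144 = 86
86 − 55 = 31
31 − 21 = 10
10 − 8 = 2
2 − 2 = 0
So 3801 = 2584 + 987 + 144 + 55 + 21 + 8 + 2, with no two terms consecutive in the sequence.

2584 + 987 + 144 + 55 + 21 + 8 + 2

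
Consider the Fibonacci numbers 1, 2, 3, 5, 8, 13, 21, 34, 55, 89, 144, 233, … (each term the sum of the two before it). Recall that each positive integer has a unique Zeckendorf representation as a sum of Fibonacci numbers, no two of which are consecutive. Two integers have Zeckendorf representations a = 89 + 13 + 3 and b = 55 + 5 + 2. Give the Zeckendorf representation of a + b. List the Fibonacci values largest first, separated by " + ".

144 + 21 + 2

The two numbers are 105 and 62, so their sum is 167.
Greedily peel off the largest Fibonacci term at each step:
167 − 144 = 23
23 − 21 = 2
2 − 2 = 0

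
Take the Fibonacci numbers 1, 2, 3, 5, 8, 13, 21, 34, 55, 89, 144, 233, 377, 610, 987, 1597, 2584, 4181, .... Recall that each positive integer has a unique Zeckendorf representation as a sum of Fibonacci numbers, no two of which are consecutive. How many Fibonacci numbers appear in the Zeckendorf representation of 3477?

Greedy algorithm:
subtract 2584 from 3477: 893 remains
subtract 610 from 893: 283 remains
subtract 233 from 283: 50 remains
subtract 34 from 50: 16 remains
subtract 13 from 16: 3 remains
subtract 3 from 3: 0 remains
3477 = 2584 + 610 + 233 + 34 + 13 + 3, which has 6 terms.

6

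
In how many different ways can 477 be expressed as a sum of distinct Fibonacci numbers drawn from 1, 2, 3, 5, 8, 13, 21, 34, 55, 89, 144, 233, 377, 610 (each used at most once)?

477 = 377+89+8+3 = 377+89+8+2+1 = 377+55+34+8+3 = 233+144+89+8+3 = 377+89+5+3+2+1 = … (13 more), for 18 in all.

18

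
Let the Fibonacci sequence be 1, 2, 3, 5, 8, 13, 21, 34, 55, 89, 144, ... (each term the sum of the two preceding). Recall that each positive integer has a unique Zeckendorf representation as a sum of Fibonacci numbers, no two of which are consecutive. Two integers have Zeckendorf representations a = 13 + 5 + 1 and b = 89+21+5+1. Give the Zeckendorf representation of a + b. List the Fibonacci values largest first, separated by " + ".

The two numbers are 19 and 116, so their sum is 135.
Greedily peel off the largest Fibonacci term at each step:
subtract 89 from 135: 46 remains
subtract 34 from 46: 12 remains
subtract 8 from 12: 4 remains
subtract 3 from 4: 1 remains
subtract 1 from 1: 0 remains

89 + 34 + 8 + 3 + 1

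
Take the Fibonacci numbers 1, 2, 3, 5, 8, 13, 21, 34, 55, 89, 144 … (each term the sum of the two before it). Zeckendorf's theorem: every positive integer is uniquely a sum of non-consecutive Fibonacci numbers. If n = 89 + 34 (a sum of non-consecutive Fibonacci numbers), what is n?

89 + 34 = 123.

123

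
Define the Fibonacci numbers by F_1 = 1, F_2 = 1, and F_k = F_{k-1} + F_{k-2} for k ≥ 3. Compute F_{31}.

1346269

Iterating the recurrence up to F_{24} = 46368 and F_{23} = 28657:
F_{25} = F_{24} + F_{23} = 46368 + 28657 = 75025
F_{26} = F_{25} + F_{24} = 75025 + 46368 = 121393
F_{27} = F_{26} + F_{25} = 121393 + 75025 = 196418
F_{28} = F_{27} + F_{26} = 196418 + 121393 = 317811
F_{29} = F_{28} + F_{27} = 317811 + 196418 = 514229
F_{30} = F_{29} + F_{28} = 514229 + 317811 = 832040
F_{31} = F_{30} + F_{29} = 832040 + 514229 = 1346269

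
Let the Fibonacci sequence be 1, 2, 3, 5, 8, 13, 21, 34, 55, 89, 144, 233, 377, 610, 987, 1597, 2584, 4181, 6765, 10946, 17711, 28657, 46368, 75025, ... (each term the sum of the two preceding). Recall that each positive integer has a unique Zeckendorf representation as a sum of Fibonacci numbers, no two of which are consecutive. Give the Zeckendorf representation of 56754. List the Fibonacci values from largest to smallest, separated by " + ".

46368 + 6765 + 2584 + 987 + 34 + 13 + 3

Greedy algorithm:
56754 − 46368 = 10386
10386 − 6765 = 3621
3621 − 2584 = 1037
1037 − 987 = 50
50 − 34 = 16
16 − 13 = 3
3 − 3 = 0
So 56754 = 46368 + 6765 + 2584 + 987 + 34 + 13 + 3, with no two terms consecutive in the sequence.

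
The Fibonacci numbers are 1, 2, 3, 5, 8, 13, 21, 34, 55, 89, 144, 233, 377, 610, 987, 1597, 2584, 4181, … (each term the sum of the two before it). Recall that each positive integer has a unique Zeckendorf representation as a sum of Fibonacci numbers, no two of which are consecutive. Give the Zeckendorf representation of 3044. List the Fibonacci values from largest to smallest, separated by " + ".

Greedily peel off the largest Fibonacci term at each step:
2584 ≤ 3044 < 4181, so take 2584; remainder 460
377 ≤ 460 < 610, so take 377; remainder 83
55 ≤ 83 < 89, so take 55; remainder 28
21 ≤ 28 < 34, so take 21; remainder 7
5 ≤ 7 < 8, so take 5; remainder 2
2 ≤ 2 < 3, so take 2; remainder 0
So 3044 = 2584 + 377 + 55 + 21 + 5 + 2, with no two terms consecutive in the sequence.

2584 + 377 + 55 + 21 + 5 + 2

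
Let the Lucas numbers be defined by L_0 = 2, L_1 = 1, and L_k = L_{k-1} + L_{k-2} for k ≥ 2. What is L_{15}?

Iterating the recurrence up to L_{11} = 199 and L_{10} = 123:
L_{12} = L_{11} + L_{10} = 199 + 123 = 322
L_{13} = L_{12} + L_{11} = 322 + 199 = 521
L_{14} = L_{13} + L_{12} = 521 + 322 = 843
L_{15} = L_{14} + L_{13} = 843 + 521 = 1364

1364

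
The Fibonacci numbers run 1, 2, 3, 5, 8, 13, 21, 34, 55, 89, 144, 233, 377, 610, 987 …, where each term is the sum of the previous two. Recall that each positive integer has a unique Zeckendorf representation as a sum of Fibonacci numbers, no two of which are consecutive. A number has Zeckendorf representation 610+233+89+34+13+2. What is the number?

981

610+233+89+34+13+2 = 981.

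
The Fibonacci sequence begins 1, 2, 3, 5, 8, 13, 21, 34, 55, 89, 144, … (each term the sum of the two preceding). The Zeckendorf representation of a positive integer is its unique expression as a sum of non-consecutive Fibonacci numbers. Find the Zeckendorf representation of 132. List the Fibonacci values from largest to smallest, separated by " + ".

89 + 34 + 8 + 1

subtract 89 from 132: 43 remains
subtract 34 from 43: 9 remains
subtract 8 from 9: 1 remains
subtract 1 from 1: 0 remains
So 132 = 89 + 34 + 8 + 1, with no two terms consecutive in the sequence.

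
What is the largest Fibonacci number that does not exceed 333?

233 ≤ 333 < 377, so the largest Fibonacci number not exceeding 333 is 233.

233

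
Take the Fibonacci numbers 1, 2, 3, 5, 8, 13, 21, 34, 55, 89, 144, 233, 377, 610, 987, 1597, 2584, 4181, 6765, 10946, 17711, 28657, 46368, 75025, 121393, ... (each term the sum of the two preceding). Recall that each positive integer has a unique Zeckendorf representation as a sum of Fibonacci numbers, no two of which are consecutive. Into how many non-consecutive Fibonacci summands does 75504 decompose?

4

Repeatedly subtract the largest Fibonacci number that fits:
largest Fibonacci ≤ 75504 is 75025; 75504 − 75025 = 479
largest Fibonacci ≤ 479 is 377; 479 − 377 = 102
largest Fibonacci ≤ 102 is 89; 102 − 89 = 13
largest Fibonacci ≤ 13 is 13; 13 − 13 = 0
75504 = 75025 + 377 + 89 + 13, which has 4 terms.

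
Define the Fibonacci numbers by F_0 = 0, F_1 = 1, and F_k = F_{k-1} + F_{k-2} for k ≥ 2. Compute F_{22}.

17711

Iterating the recurrence up to F_{15} = 610 and F_{14} = 377:
F_{16} = F_{15} + F_{14} = 610 + 377 = 987
F_{17} = F_{16} + F_{15} = 987 + 610 = 1597
F_{18} = F_{17} + F_{16} = 1597 + 987 = 2584
F_{19} = F_{18} + F_{17} = 2584 + 1597 = 4181
F_{20} = F_{19} + F_{18} = 4181 + 2584 = 6765
F_{21} = F_{20} + F_{19} = 6765 + 4181 = 10946
F_{22} = F_{21} + F_{20} = 10946 + 6765 = 17711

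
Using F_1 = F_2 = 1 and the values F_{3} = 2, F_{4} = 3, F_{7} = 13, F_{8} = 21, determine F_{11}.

By the addition formula F_{m+n} = F_m F_{n+1} + F_{m−1} F_n with m=4, n=7: F_{11} = 3·21 + 2·13 = 63 + 26 = 89.

89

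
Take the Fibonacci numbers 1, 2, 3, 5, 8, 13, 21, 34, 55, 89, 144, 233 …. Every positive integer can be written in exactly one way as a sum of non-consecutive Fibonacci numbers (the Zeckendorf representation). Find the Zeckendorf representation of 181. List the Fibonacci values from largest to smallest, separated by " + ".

largest Fibonacci ≤ 181 is 144; 181 − 144 = 37
largest Fibonacci ≤ 37 is 34; 37 − 34 = 3
largest Fibonacci ≤ 3 is 3; 3 − 3 = 0
So 181 = 144 + 34 + 3, with no two terms consecutive in the sequence.

144 + 34 + 3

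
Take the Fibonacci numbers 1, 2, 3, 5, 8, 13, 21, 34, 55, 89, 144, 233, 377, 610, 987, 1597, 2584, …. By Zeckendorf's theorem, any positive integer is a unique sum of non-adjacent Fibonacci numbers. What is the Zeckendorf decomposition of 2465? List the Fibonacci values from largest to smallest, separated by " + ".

Repeatedly subtract the largest Fibonacci number that fits:
1597 ≤ 2465 < 2584, so take 1597; remainder 868
610 ≤ 868 < 987, so take 610; remainder 258
233 ≤ 258 < 377, so take 233; remainder 25
21 ≤ 25 < 34, so take 21; remainder 4
3 ≤ 4 < 5, so take 3; remainder 1
1 ≤ 1 < 2, so take 1; remainder 0
So 2465 = 1597 + 610 + 233 + 21 + 3 + 1, with no two terms consecutive in the sequence.

1597 + 610 + 233 + 21 + 3 + 1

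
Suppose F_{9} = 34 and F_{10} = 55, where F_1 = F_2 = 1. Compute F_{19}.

By F_{2k+1} = F_k² + F_{k+1}²: F_{19} = 34² + 55² = 1156 + 3025 = 4181.

4181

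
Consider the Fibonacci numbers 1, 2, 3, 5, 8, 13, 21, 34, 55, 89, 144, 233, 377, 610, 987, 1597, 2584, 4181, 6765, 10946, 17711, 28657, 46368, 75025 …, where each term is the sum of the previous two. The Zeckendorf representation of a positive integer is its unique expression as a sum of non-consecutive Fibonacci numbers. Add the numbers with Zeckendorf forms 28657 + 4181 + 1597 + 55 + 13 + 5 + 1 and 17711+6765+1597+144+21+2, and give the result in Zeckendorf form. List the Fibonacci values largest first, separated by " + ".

The two numbers are 34509 and 26240, so their sum is 60749.
Repeatedly subtract the largest Fibonacci number that fits:
take 46368 (≤ 60749); 60749 − 46368 = 14381
take 10946 (≤ 14381); 14381 − 10946 = 3435
take 2584 (≤ 3435); 3435 − 2584 = 851
take 610 (≤ 851); 851 − 610 = 241
take 233 (≤ 241); 241 − 233 = 8
take 8 (≤ 8); 8 − 8 = 0

46368 + 10946 + 2584 + 610 + 233 + 8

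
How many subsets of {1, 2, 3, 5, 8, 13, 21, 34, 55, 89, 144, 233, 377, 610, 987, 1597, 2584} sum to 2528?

4

2528 = 1597+610+233+55+21+8+3+1 = 1597+610+144+89+55+21+8+3+1 = 1597+377+233+144+89+55+21+8+3+1 = … (1 more), for 4 in all.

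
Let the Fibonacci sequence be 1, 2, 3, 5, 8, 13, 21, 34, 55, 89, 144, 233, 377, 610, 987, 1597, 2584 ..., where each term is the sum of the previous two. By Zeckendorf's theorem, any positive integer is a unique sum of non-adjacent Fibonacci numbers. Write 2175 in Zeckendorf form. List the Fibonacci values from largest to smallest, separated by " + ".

1597 + 377 + 144 + 55 + 2

largest Fibonacci ≤ 2175 is 1597; 2175 − 1597 = 578
largest Fibonacci ≤ 578 is 377; 578 − 377 = 201
largest Fibonacci ≤ 201 is 144; 201 − 144 = 57
largest Fibonacci ≤ 57 is 55; 57 − 55 = 2
largest Fibonacci ≤ 2 is 2; 2 − 2 = 0
So 2175 = 1597 + 377 + 144 + 55 + 2, with no two terms consecutive in the sequence.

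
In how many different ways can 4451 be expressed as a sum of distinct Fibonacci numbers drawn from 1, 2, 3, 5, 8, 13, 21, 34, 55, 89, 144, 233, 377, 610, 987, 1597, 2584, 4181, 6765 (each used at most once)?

Starting from the Zeckendorf form and repeatedly splitting a term F_k into F_{k−1} + F_{k−2} (when neither is already used) reaches every representation.
4451 = 4181+233+34+3 = 4181+233+34+2+1 = 4181+233+21+13+3 = … (55 more), for 58 in all.

58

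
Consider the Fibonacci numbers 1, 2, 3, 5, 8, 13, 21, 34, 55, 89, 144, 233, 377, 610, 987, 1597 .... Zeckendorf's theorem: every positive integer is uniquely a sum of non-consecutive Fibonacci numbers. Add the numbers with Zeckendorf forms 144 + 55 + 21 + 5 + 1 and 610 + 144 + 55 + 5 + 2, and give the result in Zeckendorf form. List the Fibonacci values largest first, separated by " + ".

The two numbers are 226 and 816, so their sum is 1042.
largest Fibonacci ≤ 1042 is 987; 1042 − 987 = 55
largest Fibonacci ≤ 55 is 55; 55 − 55 = 0

987 + 55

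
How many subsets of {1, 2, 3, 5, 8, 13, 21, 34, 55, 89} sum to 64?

5

64 = 55+8+1 = 55+5+3+1 = 34+21+8+1 = … (2 more), for 5 in all.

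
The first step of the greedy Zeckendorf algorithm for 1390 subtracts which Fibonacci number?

987

987 ≤ 1390 < 1597, so the largest Fibonacci number not exceeding 1390 is 987.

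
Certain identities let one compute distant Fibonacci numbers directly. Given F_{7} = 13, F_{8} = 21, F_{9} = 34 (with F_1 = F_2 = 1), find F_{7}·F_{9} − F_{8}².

1

13·34 − 21² = 442 − 441 = 1. (Cassini's identity: F_{k−1}F_{k+1} − F_k² = (−1)^k.)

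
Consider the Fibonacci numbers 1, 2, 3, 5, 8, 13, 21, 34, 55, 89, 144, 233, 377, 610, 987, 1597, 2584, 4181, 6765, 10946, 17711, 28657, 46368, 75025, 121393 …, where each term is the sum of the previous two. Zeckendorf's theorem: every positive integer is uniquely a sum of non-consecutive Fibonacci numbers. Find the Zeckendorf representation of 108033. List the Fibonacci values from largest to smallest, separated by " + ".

75025 + 28657 + 4181 + 144 + 21 + 5

108033 − 75025 = 33008
33008 − 28657 = 4351
4351 − 4181 = 170
170 − 144 = 26
26 − 21 = 5
5 − 5 = 0
So 108033 = 75025 + 28657 + 4181 + 144 + 21 + 5, with no two terms consecutive in the sequence.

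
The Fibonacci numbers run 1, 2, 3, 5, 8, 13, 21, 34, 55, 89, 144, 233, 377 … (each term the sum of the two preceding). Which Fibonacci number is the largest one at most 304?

233

233 ≤ 304 < 377, so the largest Fibonacci number not exceeding 304 is 233.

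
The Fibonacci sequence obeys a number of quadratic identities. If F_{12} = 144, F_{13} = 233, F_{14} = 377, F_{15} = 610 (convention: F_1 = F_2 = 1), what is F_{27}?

By the addition formula F_{m+n} = F_m F_{n+1} + F_{m−1} F_n with m=13, n=14: F_{27} = 233·610 + 144·377 = 142130 + 54288 = 196418.

196418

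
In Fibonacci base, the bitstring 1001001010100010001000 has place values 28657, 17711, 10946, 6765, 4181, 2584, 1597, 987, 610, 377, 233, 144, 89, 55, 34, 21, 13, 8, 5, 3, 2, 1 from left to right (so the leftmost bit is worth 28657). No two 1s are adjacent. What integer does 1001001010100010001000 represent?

37901

Summing the place values of the 1 bits: 28657 + 6765 + 1597 + 610 + 233 + 34 + 5 = 37901.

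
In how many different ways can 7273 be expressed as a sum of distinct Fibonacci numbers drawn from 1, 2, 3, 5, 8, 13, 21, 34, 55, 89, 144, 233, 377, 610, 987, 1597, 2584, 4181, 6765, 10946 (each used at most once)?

7273 = 6765+377+89+34+8 = 6765+377+89+34+5+3 = 6765+377+89+21+13+8 = 6765+233+144+89+34+8 = … (59 more), for 63 in all.

63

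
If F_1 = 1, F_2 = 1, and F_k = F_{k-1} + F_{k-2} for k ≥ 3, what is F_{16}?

987

Iterating the recurrence up to F_{8} = 21 and F_{7} = 13:
F_{9} = F_{8} + F_{7} = 21 + 13 = 34
F_{10} = F_{9} + F_{8} = 34 + 21 = 55
F_{11} = F_{10} + F_{9} = 55 + 34 = 89
F_{12} = F_{11} + F_{10} = 89 + 55 = 144
F_{13} = F_{12} + F_{11} = 144 + 89 = 233
F_{14} = F_{13} + F_{12} = 233 + 144 = 377
F_{15} = F_{14} + F_{13} = 377 + 233 = 610
F_{16} = F_{15} + F_{14} = 610 + 377 = 987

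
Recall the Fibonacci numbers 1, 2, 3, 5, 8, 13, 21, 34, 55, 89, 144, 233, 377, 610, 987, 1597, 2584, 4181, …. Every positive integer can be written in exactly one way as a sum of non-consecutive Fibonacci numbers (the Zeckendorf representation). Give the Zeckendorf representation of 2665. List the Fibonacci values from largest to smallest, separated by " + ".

Repeatedly subtract the largest Fibonacci number that fits:
2665: greatest Fibonacci not exceeding it is 2584, leaving 81
81: greatest Fibonacci not exceeding it is 55, leaving 26
26: greatest Fibonacci not exceeding it is 21, leaving 5
5: greatest Fibonacci not exceeding it is 5, leaving 0
So 2665 = 2584 + 55 + 21 + 5, with no two terms consecutive in the sequence.

2584 + 55 + 21 + 5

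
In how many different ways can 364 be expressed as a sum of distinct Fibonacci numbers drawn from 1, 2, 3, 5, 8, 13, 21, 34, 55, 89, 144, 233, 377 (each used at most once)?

364 = 233+89+34+8 = 233+89+34+5+3 = 233+89+21+13+8 = 233+89+34+5+2+1 = 233+89+21+13+5+3 = … (7 more), for 12 in all.

12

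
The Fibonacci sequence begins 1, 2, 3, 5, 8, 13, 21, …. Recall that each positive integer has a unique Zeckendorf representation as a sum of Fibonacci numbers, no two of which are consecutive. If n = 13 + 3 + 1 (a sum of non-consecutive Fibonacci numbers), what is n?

17

13 + 3 + 1 = 17.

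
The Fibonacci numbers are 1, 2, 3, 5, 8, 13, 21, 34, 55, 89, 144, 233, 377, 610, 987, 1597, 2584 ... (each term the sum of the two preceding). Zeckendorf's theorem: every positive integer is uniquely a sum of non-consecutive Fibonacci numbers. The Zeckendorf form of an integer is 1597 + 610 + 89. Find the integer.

2296

1597 + 610 + 89 = 2296.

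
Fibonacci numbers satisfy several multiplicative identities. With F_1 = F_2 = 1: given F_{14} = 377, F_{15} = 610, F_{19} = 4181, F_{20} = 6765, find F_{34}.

By the addition formula F_{m+n} = F_m F_{n+1} + F_{m−1} F_n with m=20, n=14: F_{34} = 6765·610 + 4181·377 = 4126650 + 1576237 = 5702887.

5702887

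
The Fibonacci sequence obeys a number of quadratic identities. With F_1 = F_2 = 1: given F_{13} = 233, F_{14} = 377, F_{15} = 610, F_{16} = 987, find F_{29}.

514229

By the addition formula F_{m+n} = F_m F_{n+1} + F_{m−1} F_n with m=16, n=13: F_{29} = 987·377 + 610·233 = 372099 + 142130 = 514229.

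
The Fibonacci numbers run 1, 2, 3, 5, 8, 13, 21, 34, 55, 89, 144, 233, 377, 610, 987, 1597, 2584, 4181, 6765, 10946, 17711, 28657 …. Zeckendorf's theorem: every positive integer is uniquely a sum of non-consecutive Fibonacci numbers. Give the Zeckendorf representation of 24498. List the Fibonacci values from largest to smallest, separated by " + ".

17711 + 6765 + 21 + 1

Repeatedly subtract the largest Fibonacci number that fits:
24498 − 17711 = 6787
6787 − 6765 = 22
22 − 21 = 1
1 − 1 = 0
So 24498 = 17711 + 6765 + 21 + 1, with no two terms consecutive in the sequence.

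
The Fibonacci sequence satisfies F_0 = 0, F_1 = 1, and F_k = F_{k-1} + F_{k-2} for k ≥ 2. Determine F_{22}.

Iterating the recurrence up to F_{15} = 610 and F_{14} = 377:
F_{16} = F_{15} + F_{14} = 610 + 377 = 987
F_{17} = F_{16} + F_{15} = 987 + 610 = 1597
F_{18} = F_{17} + F_{16} = 1597 + 987 = 2584
F_{19} = F_{18} + F_{17} = 2584 + 1597 = 4181
F_{20} = F_{19} + F_{18} = 4181 + 2584 = 6765
F_{21} = F_{20} + F_{19} = 6765 + 4181 = 10946
F_{22} = F_{21} + F_{20} = 10946 + 6765 = 17711

17711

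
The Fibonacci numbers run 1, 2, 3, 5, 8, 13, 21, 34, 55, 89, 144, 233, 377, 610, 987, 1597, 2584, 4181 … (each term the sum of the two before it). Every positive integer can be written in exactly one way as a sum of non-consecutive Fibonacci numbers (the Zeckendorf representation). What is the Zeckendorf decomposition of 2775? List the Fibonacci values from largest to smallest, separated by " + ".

2584 + 144 + 34 + 13

Greedy algorithm:
2775: greatest Fibonacci not exceeding it is 2584, leaving 191
191: greatest Fibonacci not exceeding it is 144, leaving 47
47: greatest Fibonacci not exceeding it is 34, leaving 13
13: greatest Fibonacci not exceeding it is 13, leaving 0
So 2775 = 2584 + 144 + 34 + 13, with no two terms consecutive in the sequence.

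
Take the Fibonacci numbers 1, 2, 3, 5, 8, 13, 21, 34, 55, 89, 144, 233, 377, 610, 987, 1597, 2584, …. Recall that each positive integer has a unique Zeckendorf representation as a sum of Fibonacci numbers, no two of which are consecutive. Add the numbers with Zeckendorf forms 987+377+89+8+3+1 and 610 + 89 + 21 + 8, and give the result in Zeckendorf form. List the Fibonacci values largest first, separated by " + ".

1597 + 377 + 144 + 55 + 13 + 5 + 2

The two numbers are 1465 and 728, so their sum is 2193.
subtract 1597 from 2193: 596 remains
subtract 377 from 596: 219 remains
subtract 144 from 219: 75 remains
subtract 55 from 75: 20 remains
subtract 13 from 20: 7 remains
subtract 5 from 7: 2 remains
subtract 2 from 2: 0 remains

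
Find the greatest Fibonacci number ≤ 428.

377 ≤ 428 < 610, so the largest Fibonacci number not exceeding 428 is 377.

377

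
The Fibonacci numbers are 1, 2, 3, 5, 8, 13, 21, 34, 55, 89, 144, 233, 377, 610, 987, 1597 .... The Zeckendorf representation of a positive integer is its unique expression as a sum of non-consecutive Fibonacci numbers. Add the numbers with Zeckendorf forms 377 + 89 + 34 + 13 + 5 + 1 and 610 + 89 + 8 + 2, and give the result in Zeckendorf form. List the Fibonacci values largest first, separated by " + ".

The two numbers are 519 and 709, so their sum is 1228.
987 ≤ 1228 < 1597, so take 987; remainder 241
233 ≤ 241 < 377, so take 233; remainder 8
8 ≤ 8 < 13, so take 8; remainder 0

987 + 233 + 8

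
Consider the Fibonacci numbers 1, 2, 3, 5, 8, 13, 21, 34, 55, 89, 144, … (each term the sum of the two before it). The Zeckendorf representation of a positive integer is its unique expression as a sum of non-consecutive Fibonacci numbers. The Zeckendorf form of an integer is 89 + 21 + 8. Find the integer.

89 + 21 + 8 = 118.

118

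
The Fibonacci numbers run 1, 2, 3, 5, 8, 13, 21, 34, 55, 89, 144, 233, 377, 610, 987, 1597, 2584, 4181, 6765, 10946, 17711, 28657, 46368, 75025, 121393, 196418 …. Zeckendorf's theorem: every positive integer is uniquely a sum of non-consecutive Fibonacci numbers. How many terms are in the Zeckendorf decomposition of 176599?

8

176599 − 121393 = 55206
55206 − 46368 = 8838
8838 − 6765 = 2073
2073 − 1597 = 476
476 − 377 = 99
99 − 89 = 10
10 − 8 = 2
2 − 2 = 0
176599 = 121393 + 46368 + 6765 + 1597 + 377 + 89 + 8 + 2, which has 8 terms.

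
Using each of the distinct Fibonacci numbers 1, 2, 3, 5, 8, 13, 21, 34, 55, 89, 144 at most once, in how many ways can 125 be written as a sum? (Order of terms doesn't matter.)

125 = 89+34+2 = 89+21+13+2 = 89+21+8+5+2 = 55+34+21+13+2 = … (1 more), for 5 in all.

5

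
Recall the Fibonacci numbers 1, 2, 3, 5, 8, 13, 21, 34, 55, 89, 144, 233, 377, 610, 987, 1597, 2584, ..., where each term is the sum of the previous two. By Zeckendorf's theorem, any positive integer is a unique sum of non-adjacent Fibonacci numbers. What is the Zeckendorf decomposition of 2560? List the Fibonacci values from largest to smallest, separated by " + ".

1597 + 610 + 233 + 89 + 21 + 8 + 2

Repeatedly subtract the largest Fibonacci number that fits:
1597 ≤ 2560 < 2584, so take 1597; remainder 963
610 ≤ 963 < 987, so take 610; remainder 353
233 ≤ 353 < 377, so take 233; remainder 120
89 ≤ 120 < 144, so take 89; remainder 31
21 ≤ 31 < 34, so take 21; remainder 10
8 ≤ 10 < 13, so take 8; remainder 2
2 ≤ 2 < 3, so take 2; remainder 0
So 2560 = 1597 + 610 + 233 + 89 + 21 + 8 + 2, with no two terms consecutive in the sequence.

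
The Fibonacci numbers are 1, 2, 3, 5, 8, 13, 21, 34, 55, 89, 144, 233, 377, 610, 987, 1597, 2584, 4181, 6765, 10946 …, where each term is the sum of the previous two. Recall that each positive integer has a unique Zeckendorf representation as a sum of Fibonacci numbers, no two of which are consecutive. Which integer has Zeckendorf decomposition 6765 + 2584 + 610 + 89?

10048

6765 + 2584 + 610 + 89 = 10048.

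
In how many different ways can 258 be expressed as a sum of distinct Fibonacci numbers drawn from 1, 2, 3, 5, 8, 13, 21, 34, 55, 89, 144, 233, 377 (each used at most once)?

258 = 233+21+3+1 = 233+13+8+3+1 = 144+89+21+3+1 = … (3 more), for 6 in all.

6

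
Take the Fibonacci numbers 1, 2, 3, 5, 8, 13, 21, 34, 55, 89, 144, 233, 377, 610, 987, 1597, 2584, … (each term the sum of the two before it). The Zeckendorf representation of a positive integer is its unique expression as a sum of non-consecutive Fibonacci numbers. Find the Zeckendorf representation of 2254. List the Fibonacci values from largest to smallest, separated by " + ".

1597 + 610 + 34 + 13

2254 − 1597 = 657
657 − 610 = 47
47 − 34 = 13
13 − 13 = 0
So 2254 = 1597 + 610 + 34 + 13, with no two terms consecutive in the sequence.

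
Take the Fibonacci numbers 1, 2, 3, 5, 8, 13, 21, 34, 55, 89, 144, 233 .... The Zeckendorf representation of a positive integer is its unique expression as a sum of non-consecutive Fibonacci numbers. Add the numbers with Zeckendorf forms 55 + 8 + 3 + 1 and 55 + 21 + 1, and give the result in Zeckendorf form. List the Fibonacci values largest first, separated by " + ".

144

The two numbers are 67 and 77, so their sum is 144.
144 ≤ 144 < 233, so take 144; remainder 0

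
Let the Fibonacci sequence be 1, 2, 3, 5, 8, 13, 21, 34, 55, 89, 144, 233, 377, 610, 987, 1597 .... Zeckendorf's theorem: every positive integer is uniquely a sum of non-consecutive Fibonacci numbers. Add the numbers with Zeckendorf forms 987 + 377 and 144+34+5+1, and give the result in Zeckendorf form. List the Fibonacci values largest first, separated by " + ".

The two numbers are 1364 and 184, so their sum is 1548.
Greedily peel off the largest Fibonacci term at each step:
subtract 987 from 1548: 561 remains
subtract 377 from 561: 184 remains
subtract 144 from 184: 40 remains
subtract 34 from 40: 6 remains
subtract 5 from 6: 1 remains
subtract 1 from 1: 0 remains

987 + 377 + 144 + 34 + 5 + 1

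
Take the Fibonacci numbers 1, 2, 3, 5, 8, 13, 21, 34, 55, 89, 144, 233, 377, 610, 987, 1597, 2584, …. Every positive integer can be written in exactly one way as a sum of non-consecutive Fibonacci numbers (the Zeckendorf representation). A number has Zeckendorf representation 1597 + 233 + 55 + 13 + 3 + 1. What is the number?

1902

1597 + 233 + 55 + 13 + 3 + 1 = 1902.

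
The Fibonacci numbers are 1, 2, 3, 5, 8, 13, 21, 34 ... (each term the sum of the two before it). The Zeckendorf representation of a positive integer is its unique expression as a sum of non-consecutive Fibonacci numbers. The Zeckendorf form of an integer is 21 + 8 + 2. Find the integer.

21 + 8 + 2 = 31.

31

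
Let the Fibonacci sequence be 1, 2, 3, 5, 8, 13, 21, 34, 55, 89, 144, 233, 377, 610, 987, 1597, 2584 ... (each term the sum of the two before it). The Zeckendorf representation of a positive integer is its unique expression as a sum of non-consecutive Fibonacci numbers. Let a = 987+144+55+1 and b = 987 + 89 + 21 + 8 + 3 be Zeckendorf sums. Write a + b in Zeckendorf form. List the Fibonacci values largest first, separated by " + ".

1597 + 610 + 55 + 21 + 8 + 3 + 1

The two numbers are 1187 and 1108, so their sum is 2295.
Greedily peel off the largest Fibonacci term at each step:
subtract 1597 from 2295: 698 remains
subtract 610 from 698: 88 remains
subtract 55 from 88: 33 remains
subtract 21 from 33: 12 remains
subtract 8 from 12: 4 remains
subtract 3 from 4: 1 remains
subtract 1 from 1: 0 remains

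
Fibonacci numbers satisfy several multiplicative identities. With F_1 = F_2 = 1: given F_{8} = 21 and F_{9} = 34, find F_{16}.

By the doubling identity F_{2k} = F_k(2F_{k+1} − F_k): F_{16} = 21·(2·34 − 21) = 21·47 = 987.

987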